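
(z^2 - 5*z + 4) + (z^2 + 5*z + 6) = 2*z^2 + 10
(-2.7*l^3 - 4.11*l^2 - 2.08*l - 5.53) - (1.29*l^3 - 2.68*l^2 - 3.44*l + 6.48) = -3.99*l^3 - 1.43*l^2 + 1.36*l - 12.01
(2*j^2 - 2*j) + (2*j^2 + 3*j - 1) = 4*j^2 + j - 1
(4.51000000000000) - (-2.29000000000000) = 6.80000000000000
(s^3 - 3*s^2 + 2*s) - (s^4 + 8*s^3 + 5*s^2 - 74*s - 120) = -s^4 - 7*s^3 - 8*s^2 + 76*s + 120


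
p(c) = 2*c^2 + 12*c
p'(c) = 4*c + 12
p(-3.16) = -17.95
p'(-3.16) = -0.64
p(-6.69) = 9.23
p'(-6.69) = -14.76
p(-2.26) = -16.90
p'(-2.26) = 2.96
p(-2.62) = -17.71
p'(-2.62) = 1.52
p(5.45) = 124.80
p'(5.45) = 33.80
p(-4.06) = -15.75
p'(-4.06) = -4.24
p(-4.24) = -14.92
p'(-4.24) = -4.96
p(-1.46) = -13.26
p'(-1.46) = 6.16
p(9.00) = 270.00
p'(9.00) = 48.00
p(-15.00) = 270.00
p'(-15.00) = -48.00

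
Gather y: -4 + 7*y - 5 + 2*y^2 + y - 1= 2*y^2 + 8*y - 10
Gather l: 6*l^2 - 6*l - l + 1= 6*l^2 - 7*l + 1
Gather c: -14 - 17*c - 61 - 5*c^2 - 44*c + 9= -5*c^2 - 61*c - 66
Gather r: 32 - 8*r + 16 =48 - 8*r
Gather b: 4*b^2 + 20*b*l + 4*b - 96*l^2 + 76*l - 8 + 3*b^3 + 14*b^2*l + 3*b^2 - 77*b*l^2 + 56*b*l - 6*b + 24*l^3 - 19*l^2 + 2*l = 3*b^3 + b^2*(14*l + 7) + b*(-77*l^2 + 76*l - 2) + 24*l^3 - 115*l^2 + 78*l - 8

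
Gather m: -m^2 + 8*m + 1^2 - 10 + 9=-m^2 + 8*m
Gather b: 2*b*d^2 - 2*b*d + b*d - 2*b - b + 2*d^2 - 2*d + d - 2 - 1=b*(2*d^2 - d - 3) + 2*d^2 - d - 3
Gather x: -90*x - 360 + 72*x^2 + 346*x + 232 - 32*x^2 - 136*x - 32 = 40*x^2 + 120*x - 160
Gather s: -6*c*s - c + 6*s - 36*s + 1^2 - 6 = -c + s*(-6*c - 30) - 5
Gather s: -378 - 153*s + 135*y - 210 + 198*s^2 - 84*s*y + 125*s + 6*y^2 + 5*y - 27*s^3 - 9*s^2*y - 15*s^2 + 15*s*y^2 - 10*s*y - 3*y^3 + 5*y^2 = -27*s^3 + s^2*(183 - 9*y) + s*(15*y^2 - 94*y - 28) - 3*y^3 + 11*y^2 + 140*y - 588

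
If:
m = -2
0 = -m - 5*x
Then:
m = -2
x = 2/5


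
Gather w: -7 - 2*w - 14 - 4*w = -6*w - 21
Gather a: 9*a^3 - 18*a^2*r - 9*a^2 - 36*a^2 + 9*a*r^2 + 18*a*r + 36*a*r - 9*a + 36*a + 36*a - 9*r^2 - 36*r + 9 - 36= 9*a^3 + a^2*(-18*r - 45) + a*(9*r^2 + 54*r + 63) - 9*r^2 - 36*r - 27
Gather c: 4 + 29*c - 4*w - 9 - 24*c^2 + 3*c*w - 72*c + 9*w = -24*c^2 + c*(3*w - 43) + 5*w - 5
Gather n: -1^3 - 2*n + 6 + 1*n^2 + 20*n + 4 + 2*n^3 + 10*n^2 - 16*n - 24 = 2*n^3 + 11*n^2 + 2*n - 15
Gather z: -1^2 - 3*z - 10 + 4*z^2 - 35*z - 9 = 4*z^2 - 38*z - 20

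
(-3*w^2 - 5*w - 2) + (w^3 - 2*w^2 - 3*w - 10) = w^3 - 5*w^2 - 8*w - 12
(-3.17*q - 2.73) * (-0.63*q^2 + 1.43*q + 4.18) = 1.9971*q^3 - 2.8132*q^2 - 17.1545*q - 11.4114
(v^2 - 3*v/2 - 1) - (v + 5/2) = v^2 - 5*v/2 - 7/2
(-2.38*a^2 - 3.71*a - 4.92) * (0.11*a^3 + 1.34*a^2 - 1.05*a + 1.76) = -0.2618*a^5 - 3.5973*a^4 - 3.0136*a^3 - 6.8861*a^2 - 1.3636*a - 8.6592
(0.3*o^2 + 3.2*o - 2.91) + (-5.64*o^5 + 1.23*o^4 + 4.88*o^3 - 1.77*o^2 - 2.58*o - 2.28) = -5.64*o^5 + 1.23*o^4 + 4.88*o^3 - 1.47*o^2 + 0.62*o - 5.19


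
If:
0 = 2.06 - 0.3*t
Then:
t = 6.87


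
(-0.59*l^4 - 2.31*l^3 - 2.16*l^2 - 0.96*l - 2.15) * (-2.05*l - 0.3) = 1.2095*l^5 + 4.9125*l^4 + 5.121*l^3 + 2.616*l^2 + 4.6955*l + 0.645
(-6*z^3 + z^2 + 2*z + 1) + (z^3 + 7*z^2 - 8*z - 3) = -5*z^3 + 8*z^2 - 6*z - 2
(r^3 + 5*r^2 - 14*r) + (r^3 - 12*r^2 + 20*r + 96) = 2*r^3 - 7*r^2 + 6*r + 96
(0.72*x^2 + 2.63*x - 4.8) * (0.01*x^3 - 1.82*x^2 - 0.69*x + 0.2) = 0.0072*x^5 - 1.2841*x^4 - 5.3314*x^3 + 7.0653*x^2 + 3.838*x - 0.96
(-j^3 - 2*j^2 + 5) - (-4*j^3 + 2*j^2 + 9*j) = 3*j^3 - 4*j^2 - 9*j + 5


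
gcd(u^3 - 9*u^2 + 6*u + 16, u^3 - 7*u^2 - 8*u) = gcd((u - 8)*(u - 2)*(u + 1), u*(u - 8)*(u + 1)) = u^2 - 7*u - 8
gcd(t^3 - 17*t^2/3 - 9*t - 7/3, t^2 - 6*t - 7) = t^2 - 6*t - 7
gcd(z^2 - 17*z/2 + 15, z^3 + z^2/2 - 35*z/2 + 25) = z - 5/2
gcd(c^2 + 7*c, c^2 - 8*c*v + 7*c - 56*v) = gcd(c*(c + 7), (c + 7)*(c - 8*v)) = c + 7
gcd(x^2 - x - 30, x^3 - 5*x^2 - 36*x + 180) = x - 6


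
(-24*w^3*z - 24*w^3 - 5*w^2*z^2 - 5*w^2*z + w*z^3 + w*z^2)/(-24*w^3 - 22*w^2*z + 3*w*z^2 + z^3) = w*(24*w^2*z + 24*w^2 + 5*w*z^2 + 5*w*z - z^3 - z^2)/(24*w^3 + 22*w^2*z - 3*w*z^2 - z^3)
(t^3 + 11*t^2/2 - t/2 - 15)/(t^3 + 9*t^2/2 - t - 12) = (t + 5)/(t + 4)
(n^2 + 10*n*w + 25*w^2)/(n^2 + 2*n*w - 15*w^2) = (-n - 5*w)/(-n + 3*w)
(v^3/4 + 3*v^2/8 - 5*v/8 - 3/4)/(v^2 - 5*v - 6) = (2*v^2 + v - 6)/(8*(v - 6))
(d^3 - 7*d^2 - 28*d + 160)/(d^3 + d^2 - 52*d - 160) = (d - 4)/(d + 4)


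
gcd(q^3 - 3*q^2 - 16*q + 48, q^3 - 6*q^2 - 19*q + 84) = q^2 + q - 12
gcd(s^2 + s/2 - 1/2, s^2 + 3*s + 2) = s + 1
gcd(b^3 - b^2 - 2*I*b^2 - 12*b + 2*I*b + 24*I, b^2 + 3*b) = b + 3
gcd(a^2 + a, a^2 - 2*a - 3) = a + 1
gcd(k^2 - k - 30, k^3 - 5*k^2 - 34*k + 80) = k + 5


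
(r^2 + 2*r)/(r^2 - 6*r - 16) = r/(r - 8)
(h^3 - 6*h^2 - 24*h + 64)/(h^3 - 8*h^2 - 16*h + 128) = (h - 2)/(h - 4)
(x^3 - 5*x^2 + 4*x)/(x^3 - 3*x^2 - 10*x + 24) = x*(x - 1)/(x^2 + x - 6)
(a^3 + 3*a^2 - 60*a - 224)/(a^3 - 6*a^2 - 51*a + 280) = (a + 4)/(a - 5)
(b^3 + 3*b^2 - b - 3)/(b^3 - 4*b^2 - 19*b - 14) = (b^2 + 2*b - 3)/(b^2 - 5*b - 14)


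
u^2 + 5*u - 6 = (u - 1)*(u + 6)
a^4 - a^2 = a^2*(a - 1)*(a + 1)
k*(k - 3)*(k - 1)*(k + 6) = k^4 + 2*k^3 - 21*k^2 + 18*k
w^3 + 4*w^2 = w^2*(w + 4)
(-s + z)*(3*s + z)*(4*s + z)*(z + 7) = -12*s^3*z - 84*s^3 + 5*s^2*z^2 + 35*s^2*z + 6*s*z^3 + 42*s*z^2 + z^4 + 7*z^3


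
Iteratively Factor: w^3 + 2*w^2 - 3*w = (w)*(w^2 + 2*w - 3) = w*(w + 3)*(w - 1)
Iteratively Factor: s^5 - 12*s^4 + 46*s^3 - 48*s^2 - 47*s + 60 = (s - 5)*(s^4 - 7*s^3 + 11*s^2 + 7*s - 12) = (s - 5)*(s - 1)*(s^3 - 6*s^2 + 5*s + 12) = (s - 5)*(s - 4)*(s - 1)*(s^2 - 2*s - 3) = (s - 5)*(s - 4)*(s - 1)*(s + 1)*(s - 3)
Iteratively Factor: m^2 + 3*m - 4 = (m - 1)*(m + 4)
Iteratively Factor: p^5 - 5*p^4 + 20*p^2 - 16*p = (p + 2)*(p^4 - 7*p^3 + 14*p^2 - 8*p) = (p - 4)*(p + 2)*(p^3 - 3*p^2 + 2*p) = (p - 4)*(p - 2)*(p + 2)*(p^2 - p) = p*(p - 4)*(p - 2)*(p + 2)*(p - 1)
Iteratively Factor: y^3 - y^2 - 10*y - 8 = (y + 2)*(y^2 - 3*y - 4) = (y - 4)*(y + 2)*(y + 1)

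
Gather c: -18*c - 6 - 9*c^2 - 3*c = -9*c^2 - 21*c - 6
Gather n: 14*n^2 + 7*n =14*n^2 + 7*n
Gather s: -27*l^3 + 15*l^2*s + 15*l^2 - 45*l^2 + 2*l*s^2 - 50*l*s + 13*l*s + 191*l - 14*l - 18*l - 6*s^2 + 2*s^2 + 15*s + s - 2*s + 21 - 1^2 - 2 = -27*l^3 - 30*l^2 + 159*l + s^2*(2*l - 4) + s*(15*l^2 - 37*l + 14) + 18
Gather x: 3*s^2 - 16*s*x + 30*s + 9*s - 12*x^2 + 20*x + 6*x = 3*s^2 + 39*s - 12*x^2 + x*(26 - 16*s)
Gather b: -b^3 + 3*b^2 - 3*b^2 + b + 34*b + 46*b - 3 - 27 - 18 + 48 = -b^3 + 81*b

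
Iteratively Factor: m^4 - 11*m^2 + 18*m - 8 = (m - 1)*(m^3 + m^2 - 10*m + 8) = (m - 1)*(m + 4)*(m^2 - 3*m + 2) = (m - 1)^2*(m + 4)*(m - 2)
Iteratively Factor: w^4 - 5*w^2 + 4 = (w - 2)*(w^3 + 2*w^2 - w - 2) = (w - 2)*(w - 1)*(w^2 + 3*w + 2) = (w - 2)*(w - 1)*(w + 2)*(w + 1)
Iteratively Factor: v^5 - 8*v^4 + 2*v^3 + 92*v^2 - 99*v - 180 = (v + 3)*(v^4 - 11*v^3 + 35*v^2 - 13*v - 60) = (v - 4)*(v + 3)*(v^3 - 7*v^2 + 7*v + 15) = (v - 4)*(v + 1)*(v + 3)*(v^2 - 8*v + 15) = (v - 4)*(v - 3)*(v + 1)*(v + 3)*(v - 5)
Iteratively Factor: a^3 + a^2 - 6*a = (a)*(a^2 + a - 6) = a*(a - 2)*(a + 3)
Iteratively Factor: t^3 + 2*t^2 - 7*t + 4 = (t - 1)*(t^2 + 3*t - 4) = (t - 1)^2*(t + 4)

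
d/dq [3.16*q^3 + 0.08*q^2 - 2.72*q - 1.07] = 9.48*q^2 + 0.16*q - 2.72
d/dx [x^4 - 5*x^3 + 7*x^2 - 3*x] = 4*x^3 - 15*x^2 + 14*x - 3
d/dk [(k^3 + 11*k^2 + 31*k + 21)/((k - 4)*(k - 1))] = (k^4 - 10*k^3 - 74*k^2 + 46*k + 229)/(k^4 - 10*k^3 + 33*k^2 - 40*k + 16)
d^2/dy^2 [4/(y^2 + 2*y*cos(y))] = 8*(y*(y + 2*cos(y))*(y*cos(y) + 2*sin(y) - 1) + 4*(-y*sin(y) + y + cos(y))^2)/(y^3*(y + 2*cos(y))^3)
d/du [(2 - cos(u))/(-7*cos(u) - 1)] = -15*sin(u)/(7*cos(u) + 1)^2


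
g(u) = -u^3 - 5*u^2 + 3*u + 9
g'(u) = -3*u^2 - 10*u + 3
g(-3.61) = -19.94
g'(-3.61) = 0.00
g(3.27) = -69.62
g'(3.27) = -61.78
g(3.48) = -83.26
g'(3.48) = -68.13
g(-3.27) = -19.31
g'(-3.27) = 3.62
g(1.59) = -2.89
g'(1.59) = -20.48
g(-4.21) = -17.63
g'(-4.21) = -8.07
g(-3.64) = -19.94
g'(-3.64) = -0.35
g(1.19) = 3.80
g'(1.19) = -13.15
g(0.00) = 9.00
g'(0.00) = 3.00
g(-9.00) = 306.00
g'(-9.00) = -150.00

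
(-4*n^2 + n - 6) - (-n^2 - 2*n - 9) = -3*n^2 + 3*n + 3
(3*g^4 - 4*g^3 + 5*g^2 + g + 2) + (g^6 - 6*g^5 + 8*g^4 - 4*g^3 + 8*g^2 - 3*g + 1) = g^6 - 6*g^5 + 11*g^4 - 8*g^3 + 13*g^2 - 2*g + 3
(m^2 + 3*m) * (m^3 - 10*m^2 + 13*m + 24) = m^5 - 7*m^4 - 17*m^3 + 63*m^2 + 72*m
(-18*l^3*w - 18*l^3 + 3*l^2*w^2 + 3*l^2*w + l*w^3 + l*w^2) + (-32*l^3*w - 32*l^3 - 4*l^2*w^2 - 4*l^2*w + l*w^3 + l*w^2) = -50*l^3*w - 50*l^3 - l^2*w^2 - l^2*w + 2*l*w^3 + 2*l*w^2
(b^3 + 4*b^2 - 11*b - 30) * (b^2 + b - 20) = b^5 + 5*b^4 - 27*b^3 - 121*b^2 + 190*b + 600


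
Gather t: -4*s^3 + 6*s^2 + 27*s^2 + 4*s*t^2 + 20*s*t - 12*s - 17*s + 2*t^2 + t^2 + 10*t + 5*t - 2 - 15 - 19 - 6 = -4*s^3 + 33*s^2 - 29*s + t^2*(4*s + 3) + t*(20*s + 15) - 42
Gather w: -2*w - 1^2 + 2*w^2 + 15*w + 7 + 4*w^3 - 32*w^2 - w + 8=4*w^3 - 30*w^2 + 12*w + 14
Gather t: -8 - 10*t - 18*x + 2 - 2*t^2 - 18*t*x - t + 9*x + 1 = -2*t^2 + t*(-18*x - 11) - 9*x - 5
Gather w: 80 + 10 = 90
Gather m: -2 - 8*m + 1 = -8*m - 1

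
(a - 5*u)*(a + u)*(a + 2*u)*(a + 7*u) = a^4 + 5*a^3*u - 27*a^2*u^2 - 101*a*u^3 - 70*u^4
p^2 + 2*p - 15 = (p - 3)*(p + 5)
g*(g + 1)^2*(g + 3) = g^4 + 5*g^3 + 7*g^2 + 3*g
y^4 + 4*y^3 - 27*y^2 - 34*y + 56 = (y - 4)*(y - 1)*(y + 2)*(y + 7)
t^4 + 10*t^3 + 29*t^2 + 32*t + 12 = (t + 1)^2*(t + 2)*(t + 6)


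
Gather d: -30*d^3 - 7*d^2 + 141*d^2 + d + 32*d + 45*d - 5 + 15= -30*d^3 + 134*d^2 + 78*d + 10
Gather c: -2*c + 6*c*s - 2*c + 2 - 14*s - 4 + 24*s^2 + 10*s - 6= c*(6*s - 4) + 24*s^2 - 4*s - 8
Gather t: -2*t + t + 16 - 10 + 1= 7 - t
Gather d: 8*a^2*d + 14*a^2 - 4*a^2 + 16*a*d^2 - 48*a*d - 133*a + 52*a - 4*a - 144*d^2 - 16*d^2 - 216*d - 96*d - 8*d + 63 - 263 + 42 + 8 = 10*a^2 - 85*a + d^2*(16*a - 160) + d*(8*a^2 - 48*a - 320) - 150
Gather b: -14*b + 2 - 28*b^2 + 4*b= -28*b^2 - 10*b + 2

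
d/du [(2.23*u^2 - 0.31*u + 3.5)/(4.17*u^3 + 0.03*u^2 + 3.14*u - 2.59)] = (-9.2991*u^4 + 2.5854*u^3 - 36.7735*u^2 - 11.7614*u - 10.1871)/(17.3889*u^6 + 0.2502*u^5 + 26.1885*u^4 - 21.4122*u^3 + 9.7042*u^2 - 16.2652*u + 6.7081)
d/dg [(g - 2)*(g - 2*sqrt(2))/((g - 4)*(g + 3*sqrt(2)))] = (-(g - 4)*(g - 2)*(g - 2*sqrt(2)) + 2*(g - 4)*(g + 3*sqrt(2))*(g - sqrt(2) - 1) - (g - 2)*(g - 2*sqrt(2))*(g + 3*sqrt(2)))/((g - 4)^2*(g + 3*sqrt(2))^2)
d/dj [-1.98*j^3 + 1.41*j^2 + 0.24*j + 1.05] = -5.94*j^2 + 2.82*j + 0.24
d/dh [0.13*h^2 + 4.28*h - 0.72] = 0.26*h + 4.28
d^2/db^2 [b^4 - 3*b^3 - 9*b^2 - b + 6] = 12*b^2 - 18*b - 18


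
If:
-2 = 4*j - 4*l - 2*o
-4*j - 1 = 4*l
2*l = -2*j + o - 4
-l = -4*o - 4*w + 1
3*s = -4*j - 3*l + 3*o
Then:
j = 1/2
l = -3/4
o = 7/2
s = 43/12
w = -55/16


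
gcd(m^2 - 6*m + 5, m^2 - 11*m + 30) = m - 5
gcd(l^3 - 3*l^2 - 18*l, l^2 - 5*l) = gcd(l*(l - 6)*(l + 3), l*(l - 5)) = l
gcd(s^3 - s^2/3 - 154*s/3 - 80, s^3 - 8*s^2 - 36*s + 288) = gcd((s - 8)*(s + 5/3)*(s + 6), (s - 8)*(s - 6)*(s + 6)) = s^2 - 2*s - 48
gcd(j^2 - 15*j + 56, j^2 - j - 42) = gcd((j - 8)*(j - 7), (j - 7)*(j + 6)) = j - 7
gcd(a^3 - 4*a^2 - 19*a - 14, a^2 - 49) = a - 7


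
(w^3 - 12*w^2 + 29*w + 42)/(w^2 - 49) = (w^2 - 5*w - 6)/(w + 7)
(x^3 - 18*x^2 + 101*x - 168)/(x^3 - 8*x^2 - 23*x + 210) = (x^2 - 11*x + 24)/(x^2 - x - 30)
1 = 1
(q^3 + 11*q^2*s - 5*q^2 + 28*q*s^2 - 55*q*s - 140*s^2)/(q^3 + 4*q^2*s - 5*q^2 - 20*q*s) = (q + 7*s)/q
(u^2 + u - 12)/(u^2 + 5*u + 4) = (u - 3)/(u + 1)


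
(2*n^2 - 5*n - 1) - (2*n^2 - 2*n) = -3*n - 1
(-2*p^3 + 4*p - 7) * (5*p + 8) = -10*p^4 - 16*p^3 + 20*p^2 - 3*p - 56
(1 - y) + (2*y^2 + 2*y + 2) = 2*y^2 + y + 3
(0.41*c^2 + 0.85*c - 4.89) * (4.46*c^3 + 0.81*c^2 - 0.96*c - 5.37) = 1.8286*c^5 + 4.1231*c^4 - 21.5145*c^3 - 6.9786*c^2 + 0.1299*c + 26.2593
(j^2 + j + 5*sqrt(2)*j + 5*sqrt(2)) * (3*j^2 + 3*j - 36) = 3*j^4 + 6*j^3 + 15*sqrt(2)*j^3 - 33*j^2 + 30*sqrt(2)*j^2 - 165*sqrt(2)*j - 36*j - 180*sqrt(2)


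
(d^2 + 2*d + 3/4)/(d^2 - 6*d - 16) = (d^2 + 2*d + 3/4)/(d^2 - 6*d - 16)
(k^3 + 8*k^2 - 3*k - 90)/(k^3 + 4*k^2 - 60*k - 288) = (k^2 + 2*k - 15)/(k^2 - 2*k - 48)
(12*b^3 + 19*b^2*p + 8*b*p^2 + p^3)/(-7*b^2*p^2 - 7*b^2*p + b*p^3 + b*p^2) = (12*b^3 + 19*b^2*p + 8*b*p^2 + p^3)/(b*p*(-7*b*p - 7*b + p^2 + p))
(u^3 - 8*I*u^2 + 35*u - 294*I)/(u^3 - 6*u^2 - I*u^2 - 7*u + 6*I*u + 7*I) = (u^3 - 8*I*u^2 + 35*u - 294*I)/(u^3 - u^2*(6 + I) + u*(-7 + 6*I) + 7*I)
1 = 1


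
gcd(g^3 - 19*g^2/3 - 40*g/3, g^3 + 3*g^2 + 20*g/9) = g^2 + 5*g/3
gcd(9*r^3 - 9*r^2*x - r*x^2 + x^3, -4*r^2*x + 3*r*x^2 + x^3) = -r + x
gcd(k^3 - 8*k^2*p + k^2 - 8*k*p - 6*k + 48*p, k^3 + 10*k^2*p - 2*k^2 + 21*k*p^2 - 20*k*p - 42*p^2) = k - 2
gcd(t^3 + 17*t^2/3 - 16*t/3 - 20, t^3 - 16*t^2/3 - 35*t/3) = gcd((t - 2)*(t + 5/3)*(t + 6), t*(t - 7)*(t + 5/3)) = t + 5/3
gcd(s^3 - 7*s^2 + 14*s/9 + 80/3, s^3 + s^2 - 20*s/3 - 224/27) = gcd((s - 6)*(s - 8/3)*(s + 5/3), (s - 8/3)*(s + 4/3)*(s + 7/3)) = s - 8/3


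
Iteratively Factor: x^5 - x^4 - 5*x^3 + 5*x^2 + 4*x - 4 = (x - 1)*(x^4 - 5*x^2 + 4) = (x - 1)*(x + 2)*(x^3 - 2*x^2 - x + 2) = (x - 1)^2*(x + 2)*(x^2 - x - 2) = (x - 1)^2*(x + 1)*(x + 2)*(x - 2)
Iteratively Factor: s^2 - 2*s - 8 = (s + 2)*(s - 4)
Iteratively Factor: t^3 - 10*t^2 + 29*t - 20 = (t - 1)*(t^2 - 9*t + 20) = (t - 5)*(t - 1)*(t - 4)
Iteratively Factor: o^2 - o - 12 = (o - 4)*(o + 3)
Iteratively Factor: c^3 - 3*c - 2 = (c - 2)*(c^2 + 2*c + 1) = (c - 2)*(c + 1)*(c + 1)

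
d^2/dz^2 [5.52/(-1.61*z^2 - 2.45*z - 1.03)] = (28.616784*z^2 + 43.54728*z - 5.52*(3.22*z + 2.45)*(6.44*z + 4.9) + 18.307632)/(1.61*z^2 + 2.45*z + 1.03)^3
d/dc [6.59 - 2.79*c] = -2.79000000000000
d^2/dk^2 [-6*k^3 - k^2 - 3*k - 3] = -36*k - 2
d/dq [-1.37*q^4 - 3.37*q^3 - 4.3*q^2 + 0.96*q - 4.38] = -5.48*q^3 - 10.11*q^2 - 8.6*q + 0.96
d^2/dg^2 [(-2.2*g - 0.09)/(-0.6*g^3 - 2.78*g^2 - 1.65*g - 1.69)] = (4.752*g^5 + 22.4064*g^4 + 32.05088*g^3 - 22.061664*g^2 - 60.08682*g - 12.625026)/(0.216*g^9 + 3.0024*g^8 + 15.69312*g^7 + 39.823352*g^6 + 60.0696*g^5 + 71.927238*g^4 + 56.145285*g^3 + 37.622949*g^2 + 14.137695*g + 4.826809)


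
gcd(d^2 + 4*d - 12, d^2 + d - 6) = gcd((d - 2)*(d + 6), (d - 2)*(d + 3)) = d - 2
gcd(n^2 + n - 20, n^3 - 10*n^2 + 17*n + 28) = n - 4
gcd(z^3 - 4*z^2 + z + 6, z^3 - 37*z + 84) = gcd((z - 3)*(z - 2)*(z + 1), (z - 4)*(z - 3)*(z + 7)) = z - 3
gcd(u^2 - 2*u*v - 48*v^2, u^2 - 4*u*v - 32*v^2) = u - 8*v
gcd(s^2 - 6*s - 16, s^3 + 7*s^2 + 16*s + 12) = s + 2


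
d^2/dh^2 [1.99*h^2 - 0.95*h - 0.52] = 3.98000000000000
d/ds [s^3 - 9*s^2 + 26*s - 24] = 3*s^2 - 18*s + 26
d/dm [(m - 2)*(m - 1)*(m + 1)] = 3*m^2 - 4*m - 1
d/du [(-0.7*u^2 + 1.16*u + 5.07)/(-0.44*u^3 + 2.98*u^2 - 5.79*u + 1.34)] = (-0.308*u^4 + 1.0208*u^3 + 7.2886*u^2 - 32.0932*u + 30.9097)/(0.1936*u^6 - 2.6224*u^5 + 13.9756*u^4 - 35.6876*u^3 + 41.5105*u^2 - 15.5172*u + 1.7956)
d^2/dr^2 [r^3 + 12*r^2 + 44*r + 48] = 6*r + 24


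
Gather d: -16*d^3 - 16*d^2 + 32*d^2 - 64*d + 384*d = -16*d^3 + 16*d^2 + 320*d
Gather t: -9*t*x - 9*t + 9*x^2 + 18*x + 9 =t*(-9*x - 9) + 9*x^2 + 18*x + 9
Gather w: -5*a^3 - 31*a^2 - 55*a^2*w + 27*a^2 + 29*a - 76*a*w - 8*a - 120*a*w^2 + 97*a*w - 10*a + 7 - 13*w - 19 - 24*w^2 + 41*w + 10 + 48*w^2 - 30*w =-5*a^3 - 4*a^2 + 11*a + w^2*(24 - 120*a) + w*(-55*a^2 + 21*a - 2) - 2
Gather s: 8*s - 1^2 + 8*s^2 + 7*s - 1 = 8*s^2 + 15*s - 2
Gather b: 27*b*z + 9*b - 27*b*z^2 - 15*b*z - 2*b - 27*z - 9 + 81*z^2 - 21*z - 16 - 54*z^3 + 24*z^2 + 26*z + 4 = b*(-27*z^2 + 12*z + 7) - 54*z^3 + 105*z^2 - 22*z - 21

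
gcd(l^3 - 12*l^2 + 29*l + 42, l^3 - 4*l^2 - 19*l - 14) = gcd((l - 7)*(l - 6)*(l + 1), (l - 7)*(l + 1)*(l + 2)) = l^2 - 6*l - 7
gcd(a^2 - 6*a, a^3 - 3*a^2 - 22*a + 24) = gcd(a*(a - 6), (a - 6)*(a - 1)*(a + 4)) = a - 6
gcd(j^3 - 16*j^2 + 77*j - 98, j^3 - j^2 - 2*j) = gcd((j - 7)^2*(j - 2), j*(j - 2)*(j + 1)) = j - 2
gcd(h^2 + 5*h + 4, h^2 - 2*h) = 1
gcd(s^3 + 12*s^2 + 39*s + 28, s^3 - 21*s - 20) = s^2 + 5*s + 4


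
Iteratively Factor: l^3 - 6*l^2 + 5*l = (l)*(l^2 - 6*l + 5) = l*(l - 5)*(l - 1)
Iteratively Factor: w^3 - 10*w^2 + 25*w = (w - 5)*(w^2 - 5*w) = (w - 5)^2*(w)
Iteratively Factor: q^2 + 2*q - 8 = (q + 4)*(q - 2)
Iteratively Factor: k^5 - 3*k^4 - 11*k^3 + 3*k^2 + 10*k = (k)*(k^4 - 3*k^3 - 11*k^2 + 3*k + 10) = k*(k + 1)*(k^3 - 4*k^2 - 7*k + 10) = k*(k + 1)*(k + 2)*(k^2 - 6*k + 5) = k*(k - 1)*(k + 1)*(k + 2)*(k - 5)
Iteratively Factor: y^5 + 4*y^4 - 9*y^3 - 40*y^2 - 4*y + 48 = (y + 4)*(y^4 - 9*y^2 - 4*y + 12) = (y - 3)*(y + 4)*(y^3 + 3*y^2 - 4) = (y - 3)*(y + 2)*(y + 4)*(y^2 + y - 2) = (y - 3)*(y + 2)^2*(y + 4)*(y - 1)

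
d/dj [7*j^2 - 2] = 14*j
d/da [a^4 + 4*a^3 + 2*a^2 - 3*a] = 4*a^3 + 12*a^2 + 4*a - 3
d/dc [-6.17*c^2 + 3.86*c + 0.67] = 3.86 - 12.34*c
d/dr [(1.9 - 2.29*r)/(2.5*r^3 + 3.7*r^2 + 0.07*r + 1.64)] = (11.45*r^3 - 5.777*r^2 - 14.06*r - 3.8886)/(6.25*r^6 + 18.5*r^5 + 14.04*r^4 + 8.718*r^3 + 12.1409*r^2 + 0.2296*r + 2.6896)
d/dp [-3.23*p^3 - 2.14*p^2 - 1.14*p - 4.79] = -9.69*p^2 - 4.28*p - 1.14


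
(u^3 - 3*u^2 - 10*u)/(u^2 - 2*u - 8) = u*(u - 5)/(u - 4)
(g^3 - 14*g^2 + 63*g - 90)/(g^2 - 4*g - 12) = (g^2 - 8*g + 15)/(g + 2)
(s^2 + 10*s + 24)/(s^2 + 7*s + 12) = (s + 6)/(s + 3)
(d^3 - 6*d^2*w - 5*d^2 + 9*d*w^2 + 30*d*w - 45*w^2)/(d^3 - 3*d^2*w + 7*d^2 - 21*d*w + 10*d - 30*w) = (d^2 - 3*d*w - 5*d + 15*w)/(d^2 + 7*d + 10)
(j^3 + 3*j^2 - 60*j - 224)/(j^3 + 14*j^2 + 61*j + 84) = (j - 8)/(j + 3)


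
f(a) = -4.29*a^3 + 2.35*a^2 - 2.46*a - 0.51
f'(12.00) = -1799.34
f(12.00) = -7104.75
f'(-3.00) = -132.39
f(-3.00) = 143.85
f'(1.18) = -14.83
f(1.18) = -7.19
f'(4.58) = -250.90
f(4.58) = -374.63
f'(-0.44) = -7.02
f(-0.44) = 1.39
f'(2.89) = -96.37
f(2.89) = -91.54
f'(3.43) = -137.75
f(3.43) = -154.42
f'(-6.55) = -585.40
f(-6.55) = 1321.96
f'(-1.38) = -33.46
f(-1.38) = 18.63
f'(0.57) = -3.96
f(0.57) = -1.94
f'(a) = -12.87*a^2 + 4.7*a - 2.46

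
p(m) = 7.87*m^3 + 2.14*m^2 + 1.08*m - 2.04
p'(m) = 23.61*m^2 + 4.28*m + 1.08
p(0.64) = 1.59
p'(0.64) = 13.49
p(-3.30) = -265.12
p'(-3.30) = 244.07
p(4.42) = 724.12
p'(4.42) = 481.25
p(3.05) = 244.45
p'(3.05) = 233.77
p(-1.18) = -13.27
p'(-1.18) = 28.90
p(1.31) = 20.74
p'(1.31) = 47.20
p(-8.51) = -4706.49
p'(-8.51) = 1674.50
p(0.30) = -1.31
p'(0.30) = 4.49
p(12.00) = 13918.44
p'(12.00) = 3452.28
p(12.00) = 13918.44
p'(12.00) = 3452.28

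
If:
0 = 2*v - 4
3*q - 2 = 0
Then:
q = 2/3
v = 2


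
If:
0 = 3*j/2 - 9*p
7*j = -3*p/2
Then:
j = 0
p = 0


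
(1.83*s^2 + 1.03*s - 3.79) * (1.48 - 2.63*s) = -4.8129*s^3 - 0.000499999999999723*s^2 + 11.4921*s - 5.6092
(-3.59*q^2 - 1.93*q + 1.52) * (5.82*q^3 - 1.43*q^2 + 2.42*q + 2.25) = -20.8938*q^5 - 6.0989*q^4 + 2.9185*q^3 - 14.9217*q^2 - 0.6641*q + 3.42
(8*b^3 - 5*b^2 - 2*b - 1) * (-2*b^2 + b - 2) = -16*b^5 + 18*b^4 - 17*b^3 + 10*b^2 + 3*b + 2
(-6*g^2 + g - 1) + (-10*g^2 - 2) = -16*g^2 + g - 3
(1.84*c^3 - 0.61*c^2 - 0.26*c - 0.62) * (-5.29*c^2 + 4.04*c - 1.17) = -9.7336*c^5 + 10.6605*c^4 - 3.2418*c^3 + 2.9431*c^2 - 2.2006*c + 0.7254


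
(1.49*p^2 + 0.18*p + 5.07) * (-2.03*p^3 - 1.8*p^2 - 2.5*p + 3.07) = -3.0247*p^5 - 3.0474*p^4 - 14.3411*p^3 - 5.0017*p^2 - 12.1224*p + 15.5649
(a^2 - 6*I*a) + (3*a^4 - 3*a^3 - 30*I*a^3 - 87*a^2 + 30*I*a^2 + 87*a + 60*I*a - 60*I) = 3*a^4 - 3*a^3 - 30*I*a^3 - 86*a^2 + 30*I*a^2 + 87*a + 54*I*a - 60*I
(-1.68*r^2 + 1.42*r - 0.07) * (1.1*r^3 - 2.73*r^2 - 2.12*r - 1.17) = -1.848*r^5 + 6.1484*r^4 - 0.392*r^3 - 0.8537*r^2 - 1.513*r + 0.0819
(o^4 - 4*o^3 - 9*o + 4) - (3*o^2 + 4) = o^4 - 4*o^3 - 3*o^2 - 9*o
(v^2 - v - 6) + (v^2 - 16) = 2*v^2 - v - 22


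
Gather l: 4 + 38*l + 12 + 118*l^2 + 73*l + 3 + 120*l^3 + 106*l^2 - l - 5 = 120*l^3 + 224*l^2 + 110*l + 14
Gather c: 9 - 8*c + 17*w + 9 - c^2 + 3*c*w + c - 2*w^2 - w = -c^2 + c*(3*w - 7) - 2*w^2 + 16*w + 18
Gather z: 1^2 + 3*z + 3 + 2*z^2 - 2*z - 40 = 2*z^2 + z - 36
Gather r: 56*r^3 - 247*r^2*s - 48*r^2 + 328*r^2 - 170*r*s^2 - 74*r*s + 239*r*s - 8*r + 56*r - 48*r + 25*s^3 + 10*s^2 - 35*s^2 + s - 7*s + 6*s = 56*r^3 + r^2*(280 - 247*s) + r*(-170*s^2 + 165*s) + 25*s^3 - 25*s^2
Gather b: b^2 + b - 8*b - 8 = b^2 - 7*b - 8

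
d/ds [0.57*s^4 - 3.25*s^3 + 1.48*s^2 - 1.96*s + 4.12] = 2.28*s^3 - 9.75*s^2 + 2.96*s - 1.96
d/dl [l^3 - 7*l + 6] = 3*l^2 - 7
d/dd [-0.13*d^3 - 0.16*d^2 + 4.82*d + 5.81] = -0.39*d^2 - 0.32*d + 4.82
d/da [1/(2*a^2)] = -1/a^3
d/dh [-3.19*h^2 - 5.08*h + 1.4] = -6.38*h - 5.08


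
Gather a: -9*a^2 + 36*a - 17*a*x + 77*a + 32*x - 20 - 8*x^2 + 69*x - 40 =-9*a^2 + a*(113 - 17*x) - 8*x^2 + 101*x - 60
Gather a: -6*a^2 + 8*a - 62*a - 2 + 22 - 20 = -6*a^2 - 54*a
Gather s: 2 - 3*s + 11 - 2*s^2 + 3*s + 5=18 - 2*s^2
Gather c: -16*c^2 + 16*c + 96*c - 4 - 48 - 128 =-16*c^2 + 112*c - 180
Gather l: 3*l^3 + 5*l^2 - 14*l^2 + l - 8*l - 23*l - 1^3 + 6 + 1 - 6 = 3*l^3 - 9*l^2 - 30*l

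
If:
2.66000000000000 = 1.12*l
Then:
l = 2.38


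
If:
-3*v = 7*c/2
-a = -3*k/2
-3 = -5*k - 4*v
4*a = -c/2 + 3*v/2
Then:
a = 81/314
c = -72/157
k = 27/157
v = 84/157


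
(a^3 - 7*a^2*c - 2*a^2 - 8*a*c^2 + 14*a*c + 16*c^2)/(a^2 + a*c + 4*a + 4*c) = (a^2 - 8*a*c - 2*a + 16*c)/(a + 4)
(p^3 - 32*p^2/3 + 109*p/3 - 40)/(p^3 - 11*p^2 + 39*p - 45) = (p - 8/3)/(p - 3)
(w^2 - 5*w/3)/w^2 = (w - 5/3)/w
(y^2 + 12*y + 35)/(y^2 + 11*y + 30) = (y + 7)/(y + 6)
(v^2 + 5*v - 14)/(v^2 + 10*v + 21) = (v - 2)/(v + 3)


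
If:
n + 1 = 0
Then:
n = -1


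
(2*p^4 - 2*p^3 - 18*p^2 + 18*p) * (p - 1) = 2*p^5 - 4*p^4 - 16*p^3 + 36*p^2 - 18*p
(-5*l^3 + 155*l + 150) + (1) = -5*l^3 + 155*l + 151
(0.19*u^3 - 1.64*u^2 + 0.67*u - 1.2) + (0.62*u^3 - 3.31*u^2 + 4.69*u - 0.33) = 0.81*u^3 - 4.95*u^2 + 5.36*u - 1.53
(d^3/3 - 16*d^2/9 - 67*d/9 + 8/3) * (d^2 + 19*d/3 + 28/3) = d^5/3 + d^4/3 - 421*d^3/27 - 1649*d^2/27 - 1420*d/27 + 224/9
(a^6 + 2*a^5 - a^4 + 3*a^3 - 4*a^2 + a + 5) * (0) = 0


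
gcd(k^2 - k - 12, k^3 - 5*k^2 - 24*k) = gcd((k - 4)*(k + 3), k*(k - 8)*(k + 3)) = k + 3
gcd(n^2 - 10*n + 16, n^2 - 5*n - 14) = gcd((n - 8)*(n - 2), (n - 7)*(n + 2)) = 1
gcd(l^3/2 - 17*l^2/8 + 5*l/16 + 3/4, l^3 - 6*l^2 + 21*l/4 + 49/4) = 1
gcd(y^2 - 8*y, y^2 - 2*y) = y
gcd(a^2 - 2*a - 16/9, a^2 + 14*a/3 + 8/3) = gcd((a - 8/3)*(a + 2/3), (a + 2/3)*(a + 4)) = a + 2/3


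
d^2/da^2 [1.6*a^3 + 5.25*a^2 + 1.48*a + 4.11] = 9.6*a + 10.5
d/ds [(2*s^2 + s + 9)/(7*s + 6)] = (14*s^2 + 24*s - 57)/(49*s^2 + 84*s + 36)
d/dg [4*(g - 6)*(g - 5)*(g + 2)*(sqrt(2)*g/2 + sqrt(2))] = sqrt(2)*(8*g^3 - 42*g^2 - 40*g + 152)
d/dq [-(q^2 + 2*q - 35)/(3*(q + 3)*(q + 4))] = (-5*q^2 - 94*q - 269)/(3*(q^4 + 14*q^3 + 73*q^2 + 168*q + 144))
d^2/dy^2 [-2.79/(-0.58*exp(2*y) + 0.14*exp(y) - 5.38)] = ((0.3906 - 6.4728*exp(y))*(0.58*exp(2*y) - 0.14*exp(y) + 5.38) + 2.79*(1.16*exp(y) - 0.14)*(2.32*exp(y) - 0.28)*exp(y))*exp(y)/(0.58*exp(2*y) - 0.14*exp(y) + 5.38)^3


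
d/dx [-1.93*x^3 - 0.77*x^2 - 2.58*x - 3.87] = -5.79*x^2 - 1.54*x - 2.58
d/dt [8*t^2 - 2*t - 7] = 16*t - 2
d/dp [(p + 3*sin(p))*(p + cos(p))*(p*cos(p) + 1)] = -(p + 3*sin(p))*(p + cos(p))*(p*sin(p) - cos(p)) - (p + 3*sin(p))*(p*cos(p) + 1)*(sin(p) - 1) + (p + cos(p))*(p*cos(p) + 1)*(3*cos(p) + 1)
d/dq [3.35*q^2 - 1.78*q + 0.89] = 6.7*q - 1.78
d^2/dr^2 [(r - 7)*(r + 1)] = 2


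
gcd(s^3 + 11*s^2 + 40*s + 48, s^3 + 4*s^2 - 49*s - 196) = s + 4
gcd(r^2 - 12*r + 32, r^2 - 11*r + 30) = 1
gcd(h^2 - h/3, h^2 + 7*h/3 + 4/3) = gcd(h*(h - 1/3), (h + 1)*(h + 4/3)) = 1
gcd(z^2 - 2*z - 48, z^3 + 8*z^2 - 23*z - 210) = z + 6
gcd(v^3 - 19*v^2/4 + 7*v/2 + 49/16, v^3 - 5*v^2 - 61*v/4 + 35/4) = 1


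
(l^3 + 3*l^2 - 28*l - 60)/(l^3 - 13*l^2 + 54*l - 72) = (l^3 + 3*l^2 - 28*l - 60)/(l^3 - 13*l^2 + 54*l - 72)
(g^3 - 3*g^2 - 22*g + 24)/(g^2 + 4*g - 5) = (g^2 - 2*g - 24)/(g + 5)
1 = 1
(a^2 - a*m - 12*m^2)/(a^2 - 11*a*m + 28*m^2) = (a + 3*m)/(a - 7*m)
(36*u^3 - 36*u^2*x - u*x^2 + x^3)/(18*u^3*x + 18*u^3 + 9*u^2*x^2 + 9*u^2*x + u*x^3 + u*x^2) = (6*u^2 - 7*u*x + x^2)/(u*(3*u*x + 3*u + x^2 + x))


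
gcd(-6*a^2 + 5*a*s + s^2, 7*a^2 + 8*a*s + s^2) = 1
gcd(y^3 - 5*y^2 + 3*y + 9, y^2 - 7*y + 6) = 1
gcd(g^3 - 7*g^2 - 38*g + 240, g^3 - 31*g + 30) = g^2 + g - 30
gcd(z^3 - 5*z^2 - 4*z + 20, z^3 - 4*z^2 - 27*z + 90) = 1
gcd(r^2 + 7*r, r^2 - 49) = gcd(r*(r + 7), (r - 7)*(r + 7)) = r + 7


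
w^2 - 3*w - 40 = (w - 8)*(w + 5)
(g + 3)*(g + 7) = g^2 + 10*g + 21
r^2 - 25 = (r - 5)*(r + 5)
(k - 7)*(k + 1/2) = k^2 - 13*k/2 - 7/2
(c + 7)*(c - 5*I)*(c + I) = c^3 + 7*c^2 - 4*I*c^2 + 5*c - 28*I*c + 35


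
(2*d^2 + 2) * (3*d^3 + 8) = 6*d^5 + 6*d^3 + 16*d^2 + 16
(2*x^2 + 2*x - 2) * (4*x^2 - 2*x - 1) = 8*x^4 + 4*x^3 - 14*x^2 + 2*x + 2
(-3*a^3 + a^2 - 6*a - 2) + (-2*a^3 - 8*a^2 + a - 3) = -5*a^3 - 7*a^2 - 5*a - 5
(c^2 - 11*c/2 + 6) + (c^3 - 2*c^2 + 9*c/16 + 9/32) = c^3 - c^2 - 79*c/16 + 201/32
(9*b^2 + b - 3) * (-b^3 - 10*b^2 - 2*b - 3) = -9*b^5 - 91*b^4 - 25*b^3 + b^2 + 3*b + 9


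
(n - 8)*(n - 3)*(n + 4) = n^3 - 7*n^2 - 20*n + 96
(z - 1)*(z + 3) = z^2 + 2*z - 3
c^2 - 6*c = c*(c - 6)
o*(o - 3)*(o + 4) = o^3 + o^2 - 12*o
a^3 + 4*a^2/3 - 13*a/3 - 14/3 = (a - 2)*(a + 1)*(a + 7/3)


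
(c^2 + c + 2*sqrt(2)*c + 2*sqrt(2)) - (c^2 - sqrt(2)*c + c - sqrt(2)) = 3*sqrt(2)*c + 3*sqrt(2)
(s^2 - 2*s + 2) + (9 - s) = s^2 - 3*s + 11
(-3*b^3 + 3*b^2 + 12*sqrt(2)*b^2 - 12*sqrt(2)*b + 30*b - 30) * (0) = 0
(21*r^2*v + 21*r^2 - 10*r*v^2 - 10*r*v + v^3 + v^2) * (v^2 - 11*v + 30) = 21*r^2*v^3 - 210*r^2*v^2 + 399*r^2*v + 630*r^2 - 10*r*v^4 + 100*r*v^3 - 190*r*v^2 - 300*r*v + v^5 - 10*v^4 + 19*v^3 + 30*v^2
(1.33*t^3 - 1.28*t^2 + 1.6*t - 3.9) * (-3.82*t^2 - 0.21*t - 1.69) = -5.0806*t^5 + 4.6103*t^4 - 8.0909*t^3 + 16.7252*t^2 - 1.885*t + 6.591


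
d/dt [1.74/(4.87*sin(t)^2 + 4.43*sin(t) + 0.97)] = -(16.9476*sin(t) + 7.7082)*cos(t)/(4.87*sin(t)^2 + 4.43*sin(t) + 0.97)^2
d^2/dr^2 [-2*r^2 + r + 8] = -4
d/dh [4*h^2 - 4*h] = 8*h - 4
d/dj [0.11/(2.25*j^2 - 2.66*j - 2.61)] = (0.2926 - 0.495*j)/(-2.25*j^2 + 2.66*j + 2.61)^2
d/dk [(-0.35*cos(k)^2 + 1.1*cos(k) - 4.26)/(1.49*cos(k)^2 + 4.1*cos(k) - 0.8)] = (3.074*cos(k)^2 - 13.2548*cos(k) - 16.586)*sin(k)/(2.2201*cos(k)^4 + 12.218*cos(k)^3 + 14.426*cos(k)^2 - 6.56*cos(k) + 0.64)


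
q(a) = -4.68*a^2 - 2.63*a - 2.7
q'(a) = -9.36*a - 2.63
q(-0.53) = -2.62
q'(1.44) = -16.11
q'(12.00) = -114.95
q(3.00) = -52.71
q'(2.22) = -23.41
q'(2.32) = -24.35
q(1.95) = -25.62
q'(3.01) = -30.80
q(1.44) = -16.19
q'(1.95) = -20.88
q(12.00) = -708.18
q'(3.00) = -30.71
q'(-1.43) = 10.75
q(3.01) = -53.02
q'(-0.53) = 2.33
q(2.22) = -31.60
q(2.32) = -33.99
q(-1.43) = -8.51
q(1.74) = -21.45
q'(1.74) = -18.92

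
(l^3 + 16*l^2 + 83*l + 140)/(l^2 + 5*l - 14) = (l^2 + 9*l + 20)/(l - 2)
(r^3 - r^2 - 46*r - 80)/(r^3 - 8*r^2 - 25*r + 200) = (r + 2)/(r - 5)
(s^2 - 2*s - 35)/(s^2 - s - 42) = (s + 5)/(s + 6)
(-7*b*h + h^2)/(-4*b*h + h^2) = (7*b - h)/(4*b - h)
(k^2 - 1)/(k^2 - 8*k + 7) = (k + 1)/(k - 7)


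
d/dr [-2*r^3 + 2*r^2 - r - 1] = -6*r^2 + 4*r - 1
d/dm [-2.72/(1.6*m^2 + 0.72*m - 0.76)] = (8.704*m + 1.9584)/(1.6*m^2 + 0.72*m - 0.76)^2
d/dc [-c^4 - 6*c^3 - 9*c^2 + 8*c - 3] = -4*c^3 - 18*c^2 - 18*c + 8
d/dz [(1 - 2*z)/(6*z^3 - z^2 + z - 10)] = (-12*z^3 + 2*z^2 - 2*z + (2*z - 1)*(18*z^2 - 2*z + 1) + 20)/(6*z^3 - z^2 + z - 10)^2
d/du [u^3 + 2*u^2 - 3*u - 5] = 3*u^2 + 4*u - 3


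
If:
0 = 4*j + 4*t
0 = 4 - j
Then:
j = 4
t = -4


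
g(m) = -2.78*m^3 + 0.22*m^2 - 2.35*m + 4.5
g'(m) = -8.34*m^2 + 0.44*m - 2.35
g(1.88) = -17.61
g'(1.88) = -31.00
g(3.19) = -91.00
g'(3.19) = -85.82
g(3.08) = -81.88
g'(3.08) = -80.11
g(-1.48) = 17.47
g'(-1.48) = -21.27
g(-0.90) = 8.82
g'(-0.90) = -9.50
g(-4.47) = 267.69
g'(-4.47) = -170.96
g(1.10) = -1.52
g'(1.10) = -11.96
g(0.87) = 0.79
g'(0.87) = -8.28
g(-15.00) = 9471.75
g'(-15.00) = -1885.45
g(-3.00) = 88.59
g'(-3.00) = -78.73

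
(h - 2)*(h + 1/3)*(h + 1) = h^3 - 2*h^2/3 - 7*h/3 - 2/3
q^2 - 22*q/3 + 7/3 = (q - 7)*(q - 1/3)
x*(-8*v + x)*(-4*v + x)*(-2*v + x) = -64*v^3*x + 56*v^2*x^2 - 14*v*x^3 + x^4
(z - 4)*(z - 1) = z^2 - 5*z + 4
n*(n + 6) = n^2 + 6*n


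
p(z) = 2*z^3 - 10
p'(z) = 6*z^2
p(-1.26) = -14.00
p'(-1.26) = 9.53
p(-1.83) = -22.26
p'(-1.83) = 20.09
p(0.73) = -9.22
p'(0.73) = 3.20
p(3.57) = 81.00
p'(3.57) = 76.47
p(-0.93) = -11.61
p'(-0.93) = 5.19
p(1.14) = -7.04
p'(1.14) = 7.80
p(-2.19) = -31.01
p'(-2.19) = 28.78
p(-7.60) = -887.95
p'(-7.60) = 346.56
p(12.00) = 3446.00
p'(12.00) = 864.00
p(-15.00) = -6760.00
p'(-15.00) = 1350.00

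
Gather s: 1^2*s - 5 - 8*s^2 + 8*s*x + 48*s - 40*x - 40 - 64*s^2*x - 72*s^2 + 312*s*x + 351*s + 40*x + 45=s^2*(-64*x - 80) + s*(320*x + 400)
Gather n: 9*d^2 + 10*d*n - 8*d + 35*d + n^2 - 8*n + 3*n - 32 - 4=9*d^2 + 27*d + n^2 + n*(10*d - 5) - 36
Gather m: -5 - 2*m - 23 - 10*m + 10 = -12*m - 18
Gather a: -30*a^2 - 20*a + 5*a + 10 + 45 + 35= -30*a^2 - 15*a + 90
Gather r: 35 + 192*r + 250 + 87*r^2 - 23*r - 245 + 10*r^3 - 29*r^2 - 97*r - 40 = 10*r^3 + 58*r^2 + 72*r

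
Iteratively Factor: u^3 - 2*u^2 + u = (u - 1)*(u^2 - u) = (u - 1)^2*(u)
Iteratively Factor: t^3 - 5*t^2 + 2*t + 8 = (t + 1)*(t^2 - 6*t + 8) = (t - 2)*(t + 1)*(t - 4)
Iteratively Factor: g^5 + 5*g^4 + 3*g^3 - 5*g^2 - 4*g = (g - 1)*(g^4 + 6*g^3 + 9*g^2 + 4*g) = (g - 1)*(g + 1)*(g^3 + 5*g^2 + 4*g) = g*(g - 1)*(g + 1)*(g^2 + 5*g + 4) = g*(g - 1)*(g + 1)^2*(g + 4)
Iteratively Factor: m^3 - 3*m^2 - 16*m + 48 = (m - 4)*(m^2 + m - 12) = (m - 4)*(m + 4)*(m - 3)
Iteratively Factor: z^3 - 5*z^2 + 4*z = (z - 1)*(z^2 - 4*z) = (z - 4)*(z - 1)*(z)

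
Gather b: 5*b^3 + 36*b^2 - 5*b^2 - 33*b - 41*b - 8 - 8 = 5*b^3 + 31*b^2 - 74*b - 16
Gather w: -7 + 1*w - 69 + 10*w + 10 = 11*w - 66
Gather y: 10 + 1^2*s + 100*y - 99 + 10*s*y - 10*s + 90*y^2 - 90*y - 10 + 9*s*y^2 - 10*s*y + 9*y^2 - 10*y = -9*s + y^2*(9*s + 99) - 99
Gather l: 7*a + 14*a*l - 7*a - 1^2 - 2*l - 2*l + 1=l*(14*a - 4)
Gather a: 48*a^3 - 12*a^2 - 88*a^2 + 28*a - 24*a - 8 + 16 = 48*a^3 - 100*a^2 + 4*a + 8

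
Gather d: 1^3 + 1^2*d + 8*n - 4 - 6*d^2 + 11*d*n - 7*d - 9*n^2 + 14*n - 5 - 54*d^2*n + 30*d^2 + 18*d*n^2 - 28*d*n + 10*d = d^2*(24 - 54*n) + d*(18*n^2 - 17*n + 4) - 9*n^2 + 22*n - 8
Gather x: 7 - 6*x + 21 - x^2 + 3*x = -x^2 - 3*x + 28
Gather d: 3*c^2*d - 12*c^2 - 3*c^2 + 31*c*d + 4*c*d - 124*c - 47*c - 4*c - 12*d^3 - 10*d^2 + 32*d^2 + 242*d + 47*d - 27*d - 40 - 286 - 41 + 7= -15*c^2 - 175*c - 12*d^3 + 22*d^2 + d*(3*c^2 + 35*c + 262) - 360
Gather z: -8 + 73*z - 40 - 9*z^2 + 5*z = -9*z^2 + 78*z - 48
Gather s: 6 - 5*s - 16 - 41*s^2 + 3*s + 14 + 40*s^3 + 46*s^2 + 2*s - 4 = 40*s^3 + 5*s^2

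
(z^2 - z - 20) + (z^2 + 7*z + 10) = 2*z^2 + 6*z - 10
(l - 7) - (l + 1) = -8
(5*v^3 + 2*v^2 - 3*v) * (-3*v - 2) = -15*v^4 - 16*v^3 + 5*v^2 + 6*v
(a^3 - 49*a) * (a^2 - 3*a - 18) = a^5 - 3*a^4 - 67*a^3 + 147*a^2 + 882*a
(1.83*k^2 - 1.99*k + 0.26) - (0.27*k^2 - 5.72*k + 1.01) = 1.56*k^2 + 3.73*k - 0.75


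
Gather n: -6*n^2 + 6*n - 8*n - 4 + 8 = -6*n^2 - 2*n + 4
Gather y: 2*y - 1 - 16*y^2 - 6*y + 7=-16*y^2 - 4*y + 6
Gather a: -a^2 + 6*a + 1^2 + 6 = -a^2 + 6*a + 7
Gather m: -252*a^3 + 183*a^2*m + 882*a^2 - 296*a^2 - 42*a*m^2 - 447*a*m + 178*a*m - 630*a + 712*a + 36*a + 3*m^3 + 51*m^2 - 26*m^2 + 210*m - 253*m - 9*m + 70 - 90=-252*a^3 + 586*a^2 + 118*a + 3*m^3 + m^2*(25 - 42*a) + m*(183*a^2 - 269*a - 52) - 20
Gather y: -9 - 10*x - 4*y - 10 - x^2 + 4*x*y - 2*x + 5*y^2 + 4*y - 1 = -x^2 + 4*x*y - 12*x + 5*y^2 - 20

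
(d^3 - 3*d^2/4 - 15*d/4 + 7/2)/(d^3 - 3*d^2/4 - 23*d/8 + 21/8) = 2*(4*d^2 + d - 14)/(8*d^2 + 2*d - 21)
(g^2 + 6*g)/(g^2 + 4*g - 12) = g/(g - 2)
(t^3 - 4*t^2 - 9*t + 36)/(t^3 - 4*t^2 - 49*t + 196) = (t^2 - 9)/(t^2 - 49)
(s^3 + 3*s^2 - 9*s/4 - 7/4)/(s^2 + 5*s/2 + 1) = (2*s^2 + 5*s - 7)/(2*(s + 2))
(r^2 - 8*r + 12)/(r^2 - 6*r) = (r - 2)/r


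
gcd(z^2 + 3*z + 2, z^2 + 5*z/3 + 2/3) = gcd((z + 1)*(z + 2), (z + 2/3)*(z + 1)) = z + 1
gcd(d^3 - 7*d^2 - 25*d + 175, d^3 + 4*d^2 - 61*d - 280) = d + 5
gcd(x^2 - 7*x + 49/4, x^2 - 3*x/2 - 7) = x - 7/2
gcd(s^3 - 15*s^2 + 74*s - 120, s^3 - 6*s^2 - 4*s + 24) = s - 6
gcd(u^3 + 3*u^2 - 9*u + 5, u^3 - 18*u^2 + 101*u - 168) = 1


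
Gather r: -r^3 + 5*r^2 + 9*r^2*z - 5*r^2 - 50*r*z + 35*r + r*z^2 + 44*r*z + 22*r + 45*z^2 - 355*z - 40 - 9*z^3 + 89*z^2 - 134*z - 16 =-r^3 + 9*r^2*z + r*(z^2 - 6*z + 57) - 9*z^3 + 134*z^2 - 489*z - 56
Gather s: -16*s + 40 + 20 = 60 - 16*s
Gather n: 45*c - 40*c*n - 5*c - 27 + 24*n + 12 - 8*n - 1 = 40*c + n*(16 - 40*c) - 16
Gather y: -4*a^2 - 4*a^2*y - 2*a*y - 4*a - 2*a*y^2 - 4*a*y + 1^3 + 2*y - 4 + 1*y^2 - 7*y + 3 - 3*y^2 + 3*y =-4*a^2 - 4*a + y^2*(-2*a - 2) + y*(-4*a^2 - 6*a - 2)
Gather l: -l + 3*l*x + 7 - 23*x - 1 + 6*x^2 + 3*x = l*(3*x - 1) + 6*x^2 - 20*x + 6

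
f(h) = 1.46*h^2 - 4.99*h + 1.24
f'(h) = 2.92*h - 4.99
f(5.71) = 20.35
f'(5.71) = 11.68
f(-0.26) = 2.64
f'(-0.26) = -5.75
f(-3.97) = 44.06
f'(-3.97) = -16.58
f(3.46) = 1.45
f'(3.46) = 5.11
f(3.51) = 1.71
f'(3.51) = 5.26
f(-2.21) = 19.40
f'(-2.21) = -11.44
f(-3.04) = 29.90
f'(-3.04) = -13.87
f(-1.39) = 11.00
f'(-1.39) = -9.05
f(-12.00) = 271.36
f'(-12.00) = -40.03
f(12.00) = 151.60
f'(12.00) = 30.05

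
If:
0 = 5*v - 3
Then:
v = 3/5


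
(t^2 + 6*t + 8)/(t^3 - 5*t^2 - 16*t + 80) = (t + 2)/(t^2 - 9*t + 20)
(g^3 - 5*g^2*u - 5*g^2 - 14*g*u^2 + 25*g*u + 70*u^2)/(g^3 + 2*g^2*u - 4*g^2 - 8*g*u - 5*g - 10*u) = (g - 7*u)/(g + 1)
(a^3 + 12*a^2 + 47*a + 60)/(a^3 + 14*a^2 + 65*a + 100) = (a + 3)/(a + 5)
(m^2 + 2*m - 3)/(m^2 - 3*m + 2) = (m + 3)/(m - 2)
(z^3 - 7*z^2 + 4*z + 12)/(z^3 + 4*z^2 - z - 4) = (z^2 - 8*z + 12)/(z^2 + 3*z - 4)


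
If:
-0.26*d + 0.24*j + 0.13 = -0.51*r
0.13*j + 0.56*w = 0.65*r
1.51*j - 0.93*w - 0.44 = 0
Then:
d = 2.500078372977*w + 0.883290881304126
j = 0.615894039735099*w + 0.291390728476821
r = 0.984717269485481*w + 0.0582781456953642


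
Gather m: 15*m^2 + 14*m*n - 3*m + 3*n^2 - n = 15*m^2 + m*(14*n - 3) + 3*n^2 - n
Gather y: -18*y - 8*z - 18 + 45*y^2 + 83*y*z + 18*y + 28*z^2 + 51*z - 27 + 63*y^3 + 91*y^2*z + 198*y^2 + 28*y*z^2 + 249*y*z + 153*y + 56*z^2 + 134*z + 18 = 63*y^3 + y^2*(91*z + 243) + y*(28*z^2 + 332*z + 153) + 84*z^2 + 177*z - 27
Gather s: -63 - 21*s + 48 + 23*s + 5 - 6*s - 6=-4*s - 16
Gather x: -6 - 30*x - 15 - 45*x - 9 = -75*x - 30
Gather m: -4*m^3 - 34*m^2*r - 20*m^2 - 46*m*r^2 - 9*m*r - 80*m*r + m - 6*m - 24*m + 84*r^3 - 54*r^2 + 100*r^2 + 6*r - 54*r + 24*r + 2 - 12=-4*m^3 + m^2*(-34*r - 20) + m*(-46*r^2 - 89*r - 29) + 84*r^3 + 46*r^2 - 24*r - 10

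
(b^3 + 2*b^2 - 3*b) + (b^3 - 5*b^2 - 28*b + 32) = 2*b^3 - 3*b^2 - 31*b + 32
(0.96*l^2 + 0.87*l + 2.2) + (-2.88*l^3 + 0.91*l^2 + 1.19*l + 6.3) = -2.88*l^3 + 1.87*l^2 + 2.06*l + 8.5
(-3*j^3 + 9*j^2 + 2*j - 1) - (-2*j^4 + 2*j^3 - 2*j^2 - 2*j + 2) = 2*j^4 - 5*j^3 + 11*j^2 + 4*j - 3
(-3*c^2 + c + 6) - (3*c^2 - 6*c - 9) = -6*c^2 + 7*c + 15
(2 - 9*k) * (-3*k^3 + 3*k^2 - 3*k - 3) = 27*k^4 - 33*k^3 + 33*k^2 + 21*k - 6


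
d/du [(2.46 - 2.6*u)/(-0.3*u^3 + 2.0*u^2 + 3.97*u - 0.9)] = (-1.56*u^3 + 7.414*u^2 - 9.84*u - 7.4262)/(0.09*u^6 - 1.2*u^5 + 1.618*u^4 + 16.42*u^3 + 12.1609*u^2 - 7.146*u + 0.81)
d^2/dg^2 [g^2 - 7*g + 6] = 2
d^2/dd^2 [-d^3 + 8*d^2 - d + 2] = 16 - 6*d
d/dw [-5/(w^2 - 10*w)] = 10*(w - 5)/(w^2*(w - 10)^2)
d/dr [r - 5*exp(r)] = 1 - 5*exp(r)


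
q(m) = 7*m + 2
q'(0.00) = 7.00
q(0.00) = 2.00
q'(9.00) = 7.00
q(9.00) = 65.00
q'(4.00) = 7.00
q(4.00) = 30.00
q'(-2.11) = 7.00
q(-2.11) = -12.77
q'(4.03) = 7.00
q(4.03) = 30.21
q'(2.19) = 7.00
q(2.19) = 17.33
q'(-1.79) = 7.00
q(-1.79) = -10.53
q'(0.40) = 7.00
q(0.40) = 4.80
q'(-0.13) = 7.00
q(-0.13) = 1.09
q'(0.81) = 7.00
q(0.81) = 7.67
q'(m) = 7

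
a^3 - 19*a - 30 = (a - 5)*(a + 2)*(a + 3)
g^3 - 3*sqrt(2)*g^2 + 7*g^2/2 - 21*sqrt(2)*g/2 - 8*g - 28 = (g + 7/2)*(g - 4*sqrt(2))*(g + sqrt(2))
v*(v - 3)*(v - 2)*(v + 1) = v^4 - 4*v^3 + v^2 + 6*v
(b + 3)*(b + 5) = b^2 + 8*b + 15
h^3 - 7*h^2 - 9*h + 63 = (h - 7)*(h - 3)*(h + 3)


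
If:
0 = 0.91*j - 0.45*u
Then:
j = 0.494505494505495*u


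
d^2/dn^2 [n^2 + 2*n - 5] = 2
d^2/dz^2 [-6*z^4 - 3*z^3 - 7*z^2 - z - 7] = -72*z^2 - 18*z - 14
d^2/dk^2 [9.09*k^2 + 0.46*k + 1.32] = 18.1800000000000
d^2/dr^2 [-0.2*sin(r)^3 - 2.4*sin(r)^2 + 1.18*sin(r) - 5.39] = -1.03*sin(r) - 0.45*sin(3*r) - 4.8*cos(2*r)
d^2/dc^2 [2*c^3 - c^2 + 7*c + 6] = 12*c - 2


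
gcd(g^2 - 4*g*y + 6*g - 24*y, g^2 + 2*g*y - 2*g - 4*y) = 1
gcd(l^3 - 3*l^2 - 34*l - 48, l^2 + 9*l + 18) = l + 3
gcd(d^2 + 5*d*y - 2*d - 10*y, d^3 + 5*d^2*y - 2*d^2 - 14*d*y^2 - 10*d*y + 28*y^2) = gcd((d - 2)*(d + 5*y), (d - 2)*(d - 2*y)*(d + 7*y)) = d - 2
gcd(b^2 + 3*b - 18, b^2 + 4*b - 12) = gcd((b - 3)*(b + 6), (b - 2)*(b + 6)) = b + 6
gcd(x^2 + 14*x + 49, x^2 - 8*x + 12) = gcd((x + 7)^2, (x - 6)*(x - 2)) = 1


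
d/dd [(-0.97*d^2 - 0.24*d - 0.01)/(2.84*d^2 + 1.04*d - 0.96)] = (-0.3272*d^2 + 1.9192*d + 0.2408)/(8.0656*d^4 + 5.9072*d^3 - 4.3712*d^2 - 1.9968*d + 0.9216)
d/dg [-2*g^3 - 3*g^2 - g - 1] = -6*g^2 - 6*g - 1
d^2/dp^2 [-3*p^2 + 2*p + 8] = -6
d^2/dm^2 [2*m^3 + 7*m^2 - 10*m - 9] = 12*m + 14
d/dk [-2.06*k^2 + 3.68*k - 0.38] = 3.68 - 4.12*k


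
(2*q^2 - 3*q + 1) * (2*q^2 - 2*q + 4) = 4*q^4 - 10*q^3 + 16*q^2 - 14*q + 4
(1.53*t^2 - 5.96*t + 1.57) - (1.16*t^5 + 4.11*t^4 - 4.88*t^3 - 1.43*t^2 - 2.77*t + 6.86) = -1.16*t^5 - 4.11*t^4 + 4.88*t^3 + 2.96*t^2 - 3.19*t - 5.29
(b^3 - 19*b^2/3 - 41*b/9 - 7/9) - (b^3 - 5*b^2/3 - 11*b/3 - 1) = -14*b^2/3 - 8*b/9 + 2/9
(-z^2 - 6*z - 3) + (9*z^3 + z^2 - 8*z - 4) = 9*z^3 - 14*z - 7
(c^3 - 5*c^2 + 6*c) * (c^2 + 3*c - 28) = c^5 - 2*c^4 - 37*c^3 + 158*c^2 - 168*c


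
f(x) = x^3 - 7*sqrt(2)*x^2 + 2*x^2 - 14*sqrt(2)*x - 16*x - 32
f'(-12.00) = 585.79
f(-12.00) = -2467.94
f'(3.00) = -56.20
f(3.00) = -183.49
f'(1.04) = -48.99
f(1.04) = -76.65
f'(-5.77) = 155.24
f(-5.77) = -280.54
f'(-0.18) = -32.86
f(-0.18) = -25.82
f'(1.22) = -50.61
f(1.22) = -85.62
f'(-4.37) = 90.53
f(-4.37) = -109.87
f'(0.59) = -44.08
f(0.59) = -55.67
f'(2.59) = -56.59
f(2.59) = -160.34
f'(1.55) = -53.08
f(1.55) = -102.74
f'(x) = 3*x^2 - 14*sqrt(2)*x + 4*x - 14*sqrt(2) - 16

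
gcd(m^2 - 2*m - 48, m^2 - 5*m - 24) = m - 8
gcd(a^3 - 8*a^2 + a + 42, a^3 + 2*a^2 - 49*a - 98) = a^2 - 5*a - 14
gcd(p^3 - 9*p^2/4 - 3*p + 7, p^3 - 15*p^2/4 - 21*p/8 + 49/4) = p^2 - p/4 - 7/2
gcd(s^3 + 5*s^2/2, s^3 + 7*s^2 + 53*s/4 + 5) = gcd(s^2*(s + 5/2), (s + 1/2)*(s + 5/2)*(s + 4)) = s + 5/2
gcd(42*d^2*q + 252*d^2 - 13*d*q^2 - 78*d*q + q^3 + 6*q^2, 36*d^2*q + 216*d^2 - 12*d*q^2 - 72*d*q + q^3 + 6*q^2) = -6*d*q - 36*d + q^2 + 6*q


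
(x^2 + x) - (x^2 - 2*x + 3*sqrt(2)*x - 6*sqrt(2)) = -3*sqrt(2)*x + 3*x + 6*sqrt(2)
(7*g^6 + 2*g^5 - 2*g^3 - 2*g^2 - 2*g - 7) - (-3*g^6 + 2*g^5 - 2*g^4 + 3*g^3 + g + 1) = 10*g^6 + 2*g^4 - 5*g^3 - 2*g^2 - 3*g - 8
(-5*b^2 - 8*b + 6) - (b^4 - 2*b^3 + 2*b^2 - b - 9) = -b^4 + 2*b^3 - 7*b^2 - 7*b + 15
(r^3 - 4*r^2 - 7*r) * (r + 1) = r^4 - 3*r^3 - 11*r^2 - 7*r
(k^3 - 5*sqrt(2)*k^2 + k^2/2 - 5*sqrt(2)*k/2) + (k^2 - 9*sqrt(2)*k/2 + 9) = k^3 - 5*sqrt(2)*k^2 + 3*k^2/2 - 7*sqrt(2)*k + 9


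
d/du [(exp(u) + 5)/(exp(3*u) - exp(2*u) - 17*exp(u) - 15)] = ((exp(u) + 5)*(-3*exp(2*u) + 2*exp(u) + 17) + exp(3*u) - exp(2*u) - 17*exp(u) - 15)*exp(u)/(-exp(3*u) + exp(2*u) + 17*exp(u) + 15)^2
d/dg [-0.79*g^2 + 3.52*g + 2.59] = 3.52 - 1.58*g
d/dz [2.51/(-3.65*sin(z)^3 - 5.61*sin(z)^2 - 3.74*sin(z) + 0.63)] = (27.4845*sin(z)^2 + 28.1622*sin(z) + 9.3874)*cos(z)/(3.65*sin(z)^3 + 5.61*sin(z)^2 + 3.74*sin(z) - 0.63)^2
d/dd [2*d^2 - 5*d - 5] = 4*d - 5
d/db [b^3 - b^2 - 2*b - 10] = 3*b^2 - 2*b - 2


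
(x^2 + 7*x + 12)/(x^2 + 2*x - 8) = (x + 3)/(x - 2)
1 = 1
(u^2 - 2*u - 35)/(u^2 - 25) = (u - 7)/(u - 5)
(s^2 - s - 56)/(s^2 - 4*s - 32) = (s + 7)/(s + 4)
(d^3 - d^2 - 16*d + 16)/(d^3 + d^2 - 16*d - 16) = (d - 1)/(d + 1)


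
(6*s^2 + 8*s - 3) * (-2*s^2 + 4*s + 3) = -12*s^4 + 8*s^3 + 56*s^2 + 12*s - 9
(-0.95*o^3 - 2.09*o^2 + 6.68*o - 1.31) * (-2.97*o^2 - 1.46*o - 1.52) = 2.8215*o^5 + 7.5943*o^4 - 15.3442*o^3 - 2.6853*o^2 - 8.241*o + 1.9912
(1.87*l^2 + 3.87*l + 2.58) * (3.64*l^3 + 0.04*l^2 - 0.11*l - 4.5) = 6.8068*l^5 + 14.1616*l^4 + 9.3403*l^3 - 8.7375*l^2 - 17.6988*l - 11.61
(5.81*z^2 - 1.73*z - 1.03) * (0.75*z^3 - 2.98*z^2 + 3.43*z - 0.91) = 4.3575*z^5 - 18.6113*z^4 + 24.3112*z^3 - 8.1516*z^2 - 1.9586*z + 0.9373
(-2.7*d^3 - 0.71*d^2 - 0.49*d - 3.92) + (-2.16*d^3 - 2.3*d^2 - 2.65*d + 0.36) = -4.86*d^3 - 3.01*d^2 - 3.14*d - 3.56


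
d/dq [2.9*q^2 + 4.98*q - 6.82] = 5.8*q + 4.98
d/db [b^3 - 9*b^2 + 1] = 3*b*(b - 6)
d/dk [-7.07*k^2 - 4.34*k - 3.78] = -14.14*k - 4.34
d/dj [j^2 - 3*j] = 2*j - 3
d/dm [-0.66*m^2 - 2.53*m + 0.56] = -1.32*m - 2.53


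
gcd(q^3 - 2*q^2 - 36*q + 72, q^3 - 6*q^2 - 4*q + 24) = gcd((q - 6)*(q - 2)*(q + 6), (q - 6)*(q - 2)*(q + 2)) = q^2 - 8*q + 12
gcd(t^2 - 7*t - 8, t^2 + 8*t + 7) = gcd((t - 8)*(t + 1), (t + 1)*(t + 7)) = t + 1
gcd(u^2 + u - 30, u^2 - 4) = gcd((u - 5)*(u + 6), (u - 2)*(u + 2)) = 1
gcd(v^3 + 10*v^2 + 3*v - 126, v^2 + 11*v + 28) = v + 7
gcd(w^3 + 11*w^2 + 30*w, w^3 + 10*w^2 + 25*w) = w^2 + 5*w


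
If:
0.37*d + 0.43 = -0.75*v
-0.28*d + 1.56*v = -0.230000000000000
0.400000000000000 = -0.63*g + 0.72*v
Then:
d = -0.63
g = -0.93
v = -0.26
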